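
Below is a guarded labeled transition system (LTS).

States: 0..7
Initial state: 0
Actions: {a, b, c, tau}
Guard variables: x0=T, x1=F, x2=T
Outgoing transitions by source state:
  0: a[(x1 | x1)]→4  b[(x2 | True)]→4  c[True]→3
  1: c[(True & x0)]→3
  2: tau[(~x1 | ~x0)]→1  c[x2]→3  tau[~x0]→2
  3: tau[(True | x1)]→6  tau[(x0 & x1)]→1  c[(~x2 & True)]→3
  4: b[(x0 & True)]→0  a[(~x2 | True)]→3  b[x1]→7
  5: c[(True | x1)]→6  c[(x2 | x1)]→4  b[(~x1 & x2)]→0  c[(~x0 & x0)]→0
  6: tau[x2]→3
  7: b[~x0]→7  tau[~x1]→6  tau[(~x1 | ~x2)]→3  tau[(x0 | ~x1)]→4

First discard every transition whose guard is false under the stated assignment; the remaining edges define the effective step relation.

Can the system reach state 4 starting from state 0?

15 transition(s) survive guard evaluation.
depth 0: {0}
depth 1: {3,4}  cumulative {0,3,4}
depth 2: {6}  cumulative {0,3,4,6}
Reach set: {0,3,4,6}
Path to 4: b

Answer: REACHABLE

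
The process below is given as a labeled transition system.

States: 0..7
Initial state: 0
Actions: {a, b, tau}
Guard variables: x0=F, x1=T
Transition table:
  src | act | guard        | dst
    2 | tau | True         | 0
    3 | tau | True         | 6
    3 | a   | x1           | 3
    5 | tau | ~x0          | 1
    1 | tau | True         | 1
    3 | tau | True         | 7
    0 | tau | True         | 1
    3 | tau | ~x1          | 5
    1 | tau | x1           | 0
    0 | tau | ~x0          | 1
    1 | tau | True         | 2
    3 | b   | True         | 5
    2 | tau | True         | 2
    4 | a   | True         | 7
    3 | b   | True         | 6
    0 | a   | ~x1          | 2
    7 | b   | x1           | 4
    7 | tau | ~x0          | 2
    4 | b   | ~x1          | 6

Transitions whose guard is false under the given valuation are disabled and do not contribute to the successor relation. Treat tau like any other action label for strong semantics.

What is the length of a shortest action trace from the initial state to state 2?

Answer: 2

Trace:
Breadth-first toward 2:
  Layer 0: {0}
  Layer 1: {1}
  Layer 2: {2}
2 enters at depth 2; path tau·tau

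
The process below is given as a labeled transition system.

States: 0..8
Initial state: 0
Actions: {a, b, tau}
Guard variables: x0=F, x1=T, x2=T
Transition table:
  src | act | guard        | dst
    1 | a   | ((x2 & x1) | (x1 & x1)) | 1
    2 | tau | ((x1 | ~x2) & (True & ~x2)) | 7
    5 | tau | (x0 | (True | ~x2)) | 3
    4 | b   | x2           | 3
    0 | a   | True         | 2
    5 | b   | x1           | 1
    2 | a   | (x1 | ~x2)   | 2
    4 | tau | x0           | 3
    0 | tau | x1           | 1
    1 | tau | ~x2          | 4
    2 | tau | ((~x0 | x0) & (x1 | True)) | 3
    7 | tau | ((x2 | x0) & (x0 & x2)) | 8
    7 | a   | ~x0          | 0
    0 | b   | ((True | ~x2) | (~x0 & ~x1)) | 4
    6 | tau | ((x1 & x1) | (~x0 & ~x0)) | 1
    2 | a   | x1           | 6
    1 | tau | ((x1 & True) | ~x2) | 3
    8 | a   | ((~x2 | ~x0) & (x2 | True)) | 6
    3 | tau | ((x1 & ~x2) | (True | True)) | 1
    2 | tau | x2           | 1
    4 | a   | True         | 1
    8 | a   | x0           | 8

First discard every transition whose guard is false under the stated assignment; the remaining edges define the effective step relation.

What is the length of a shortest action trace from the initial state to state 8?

Breadth-first toward 8:
  Layer 0: {0}
  Layer 1: {1,2,4}
  Layer 2: {3,6}
8 never appears.

Answer: UNREACHABLE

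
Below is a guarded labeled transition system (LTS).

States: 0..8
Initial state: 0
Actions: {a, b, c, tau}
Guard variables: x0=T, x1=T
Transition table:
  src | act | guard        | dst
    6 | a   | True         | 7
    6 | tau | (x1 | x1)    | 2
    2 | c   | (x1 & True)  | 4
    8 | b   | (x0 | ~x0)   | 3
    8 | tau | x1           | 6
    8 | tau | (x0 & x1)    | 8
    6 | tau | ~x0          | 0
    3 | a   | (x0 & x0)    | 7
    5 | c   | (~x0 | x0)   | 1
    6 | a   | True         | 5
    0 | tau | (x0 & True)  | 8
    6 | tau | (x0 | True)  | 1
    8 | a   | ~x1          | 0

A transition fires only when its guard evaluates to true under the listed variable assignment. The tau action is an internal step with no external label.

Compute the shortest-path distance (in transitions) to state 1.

Answer: 3

Trace:
Breadth-first toward 1:
  depth 0: {0}
  depth 1: {8}
  depth 2: {3,6}
  depth 3: {1,2,5,7}
1 enters at depth 3; path tau·tau·tau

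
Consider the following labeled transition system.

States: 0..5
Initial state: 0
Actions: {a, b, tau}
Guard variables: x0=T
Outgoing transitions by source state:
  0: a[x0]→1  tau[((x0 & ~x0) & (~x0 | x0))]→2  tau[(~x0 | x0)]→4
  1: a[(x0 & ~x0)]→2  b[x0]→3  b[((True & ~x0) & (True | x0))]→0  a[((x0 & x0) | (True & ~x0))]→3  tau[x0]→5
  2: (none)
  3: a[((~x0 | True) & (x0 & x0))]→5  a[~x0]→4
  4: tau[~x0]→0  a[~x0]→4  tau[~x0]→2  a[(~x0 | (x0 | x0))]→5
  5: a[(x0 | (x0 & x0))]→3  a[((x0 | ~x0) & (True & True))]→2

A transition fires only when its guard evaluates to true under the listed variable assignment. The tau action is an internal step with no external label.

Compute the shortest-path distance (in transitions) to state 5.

Answer: 2

Working:
BFS to 5:
  L0 = {0}
  L1 = {1,4}
  L2 = {3,5}
5 enters at depth 2; path a·tau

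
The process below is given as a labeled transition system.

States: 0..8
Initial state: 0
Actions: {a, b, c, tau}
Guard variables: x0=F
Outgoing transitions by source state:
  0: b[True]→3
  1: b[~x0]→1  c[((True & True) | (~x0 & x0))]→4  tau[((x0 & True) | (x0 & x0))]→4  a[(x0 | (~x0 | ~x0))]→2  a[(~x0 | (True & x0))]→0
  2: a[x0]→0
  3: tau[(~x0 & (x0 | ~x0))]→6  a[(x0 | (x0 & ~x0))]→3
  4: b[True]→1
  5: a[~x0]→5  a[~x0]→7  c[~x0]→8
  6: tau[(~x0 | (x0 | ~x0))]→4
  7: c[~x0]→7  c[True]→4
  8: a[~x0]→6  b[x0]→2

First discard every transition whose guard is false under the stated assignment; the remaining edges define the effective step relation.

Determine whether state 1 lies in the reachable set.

14 transition(s) survive guard evaluation.
Layer 0: {0}
Layer 1: {3}  now seen {0,3}
Layer 2: {6}  now seen {0,3,6}
Layer 3: {4}  now seen {0,3,4,6}
Layer 4: {1}  now seen {0,1,3,4,6}
Layer 5: {2}  now seen {0,1,2,3,4,6}
Reachable = {0,1,2,3,4,6}
trace reaching 1: b·tau·tau·b

Answer: REACHABLE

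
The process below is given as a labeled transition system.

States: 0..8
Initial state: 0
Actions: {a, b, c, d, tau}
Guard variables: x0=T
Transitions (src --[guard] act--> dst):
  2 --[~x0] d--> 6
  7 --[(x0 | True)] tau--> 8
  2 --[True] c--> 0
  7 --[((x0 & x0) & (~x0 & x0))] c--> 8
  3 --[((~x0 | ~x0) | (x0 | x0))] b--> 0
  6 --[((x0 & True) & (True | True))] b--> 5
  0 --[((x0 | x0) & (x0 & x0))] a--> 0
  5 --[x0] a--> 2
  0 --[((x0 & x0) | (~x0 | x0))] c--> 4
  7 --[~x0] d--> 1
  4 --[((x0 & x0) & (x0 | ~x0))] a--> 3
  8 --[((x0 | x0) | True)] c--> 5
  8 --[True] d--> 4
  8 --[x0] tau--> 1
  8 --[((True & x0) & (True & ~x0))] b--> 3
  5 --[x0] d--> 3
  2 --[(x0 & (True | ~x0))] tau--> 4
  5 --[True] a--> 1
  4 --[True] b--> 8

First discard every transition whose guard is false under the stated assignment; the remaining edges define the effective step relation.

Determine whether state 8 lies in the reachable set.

Guard filter leaves 15 enabled edge(s).
Layer 0: {0}
Layer 1: {4}  cumulative {0,4}
Layer 2: {3,8}  cumulative {0,3,4,8}
Layer 3: {1,5}  cumulative {0,1,3,4,5,8}
Layer 4: {2}  cumulative {0,1,2,3,4,5,8}
Reachable = {0,1,2,3,4,5,8}
witness 8: c·b

Answer: REACHABLE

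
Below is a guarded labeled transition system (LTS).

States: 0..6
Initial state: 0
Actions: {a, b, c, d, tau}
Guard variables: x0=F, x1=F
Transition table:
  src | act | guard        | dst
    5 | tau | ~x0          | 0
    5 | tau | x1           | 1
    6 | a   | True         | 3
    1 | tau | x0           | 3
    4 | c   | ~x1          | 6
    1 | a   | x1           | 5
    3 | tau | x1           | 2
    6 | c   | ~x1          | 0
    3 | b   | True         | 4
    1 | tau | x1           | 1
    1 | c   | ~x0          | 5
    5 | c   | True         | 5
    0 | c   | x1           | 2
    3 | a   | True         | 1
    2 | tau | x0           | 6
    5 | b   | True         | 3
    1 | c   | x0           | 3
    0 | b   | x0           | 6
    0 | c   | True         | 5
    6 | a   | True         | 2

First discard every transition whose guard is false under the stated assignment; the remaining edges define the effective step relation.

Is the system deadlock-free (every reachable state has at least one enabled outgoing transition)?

Answer: DEADLOCK at state 2

Working:
R = {0,1,2,3,4,5,6}
  0: c→5  [deg 1]
  1: c→5  [deg 1]
  2: ∅  [no exit]
  3: a→1  b→4  [deg 2]
  4: c→6  [deg 1]
  5: b→3  c→5  tau→0  [deg 3]
  6: a→2  a→3  c→0  [deg 3]
witness 2: c·b·b·c·a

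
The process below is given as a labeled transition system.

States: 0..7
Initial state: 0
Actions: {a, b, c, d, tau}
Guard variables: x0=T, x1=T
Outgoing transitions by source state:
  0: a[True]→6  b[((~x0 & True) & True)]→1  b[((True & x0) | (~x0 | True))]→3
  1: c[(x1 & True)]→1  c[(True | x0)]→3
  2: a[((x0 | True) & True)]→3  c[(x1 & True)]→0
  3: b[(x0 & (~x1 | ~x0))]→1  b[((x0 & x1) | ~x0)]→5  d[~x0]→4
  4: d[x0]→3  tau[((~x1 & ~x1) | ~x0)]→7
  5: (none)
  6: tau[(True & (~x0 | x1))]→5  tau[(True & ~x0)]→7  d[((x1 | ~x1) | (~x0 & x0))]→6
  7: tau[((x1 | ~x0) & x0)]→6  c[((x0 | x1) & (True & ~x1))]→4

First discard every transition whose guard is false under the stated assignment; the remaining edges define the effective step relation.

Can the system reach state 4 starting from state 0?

Answer: UNREACHABLE

Trace:
11 transition(s) survive guard evaluation.
depth 0: {0}
depth 1: {3,6}  now seen {0,3,6}
depth 2: {5}  now seen {0,3,5,6}
R = {0,3,5,6}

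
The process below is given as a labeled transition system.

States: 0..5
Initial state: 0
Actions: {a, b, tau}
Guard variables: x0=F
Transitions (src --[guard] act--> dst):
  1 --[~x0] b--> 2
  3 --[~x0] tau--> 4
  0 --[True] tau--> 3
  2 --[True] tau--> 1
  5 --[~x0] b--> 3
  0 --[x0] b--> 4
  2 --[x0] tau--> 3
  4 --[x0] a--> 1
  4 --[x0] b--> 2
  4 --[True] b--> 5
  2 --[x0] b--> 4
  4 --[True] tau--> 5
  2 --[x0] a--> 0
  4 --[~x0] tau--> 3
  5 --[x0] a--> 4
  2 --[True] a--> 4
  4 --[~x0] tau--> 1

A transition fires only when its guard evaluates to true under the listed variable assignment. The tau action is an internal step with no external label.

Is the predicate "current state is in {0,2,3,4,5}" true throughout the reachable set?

Answer: INVARIANT VIOLATED at state 1

Trace:
Inv-set: {0,2,3,4,5}
R = {0,1,2,3,4,5}
  0: safe
  1: VIOLATES
  2: safe
  3: safe
  4: safe
  5: safe
counterexample path to 1: tau·tau·tau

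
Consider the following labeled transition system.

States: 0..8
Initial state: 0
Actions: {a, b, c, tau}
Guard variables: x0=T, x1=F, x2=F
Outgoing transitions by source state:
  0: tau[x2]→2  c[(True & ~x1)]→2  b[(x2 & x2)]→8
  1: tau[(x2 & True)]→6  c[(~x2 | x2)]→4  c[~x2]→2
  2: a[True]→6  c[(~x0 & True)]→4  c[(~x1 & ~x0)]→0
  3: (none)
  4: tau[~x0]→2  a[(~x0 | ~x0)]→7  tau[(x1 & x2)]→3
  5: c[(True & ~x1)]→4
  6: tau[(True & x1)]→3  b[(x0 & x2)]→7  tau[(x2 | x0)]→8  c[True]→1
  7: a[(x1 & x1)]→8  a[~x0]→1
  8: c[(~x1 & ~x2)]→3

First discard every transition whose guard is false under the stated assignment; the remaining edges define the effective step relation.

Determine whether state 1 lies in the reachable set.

After dropping false guards: 8 live edges.
L0 = {0}
L1 = {2}  total {0,2}
L2 = {6}  total {0,2,6}
L3 = {1,8}  total {0,1,2,6,8}
L4 = {3,4}  total {0,1,2,3,4,6,8}
Reach set: {0,1,2,3,4,6,8}
Path to 1: c·a·c

Answer: REACHABLE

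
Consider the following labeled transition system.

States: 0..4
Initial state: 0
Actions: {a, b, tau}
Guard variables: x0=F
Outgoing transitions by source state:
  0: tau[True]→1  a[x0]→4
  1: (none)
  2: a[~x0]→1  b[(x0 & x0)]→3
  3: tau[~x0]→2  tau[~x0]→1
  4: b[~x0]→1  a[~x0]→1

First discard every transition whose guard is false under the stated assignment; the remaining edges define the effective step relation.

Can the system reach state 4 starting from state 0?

Guard filter leaves 6 enabled edge(s).
depth 0: {0}
depth 1: {1}  total {0,1}
Reach set: {0,1}

Answer: UNREACHABLE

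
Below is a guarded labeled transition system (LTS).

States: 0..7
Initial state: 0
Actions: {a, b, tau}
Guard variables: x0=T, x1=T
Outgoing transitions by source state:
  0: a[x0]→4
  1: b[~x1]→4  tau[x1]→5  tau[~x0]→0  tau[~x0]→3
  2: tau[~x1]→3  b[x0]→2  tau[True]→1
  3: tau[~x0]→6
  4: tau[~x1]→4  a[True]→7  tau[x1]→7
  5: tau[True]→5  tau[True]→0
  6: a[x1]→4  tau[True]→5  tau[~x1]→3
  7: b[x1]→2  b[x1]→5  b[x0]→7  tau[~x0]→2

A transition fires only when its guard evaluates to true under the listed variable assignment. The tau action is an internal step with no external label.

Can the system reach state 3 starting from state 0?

Answer: UNREACHABLE

Trace:
After dropping false guards: 13 live edges.
L0 = {0}
L1 = {4}  now seen {0,4}
L2 = {7}  now seen {0,4,7}
L3 = {2,5}  now seen {0,2,4,5,7}
L4 = {1}  now seen {0,1,2,4,5,7}
R = {0,1,2,4,5,7}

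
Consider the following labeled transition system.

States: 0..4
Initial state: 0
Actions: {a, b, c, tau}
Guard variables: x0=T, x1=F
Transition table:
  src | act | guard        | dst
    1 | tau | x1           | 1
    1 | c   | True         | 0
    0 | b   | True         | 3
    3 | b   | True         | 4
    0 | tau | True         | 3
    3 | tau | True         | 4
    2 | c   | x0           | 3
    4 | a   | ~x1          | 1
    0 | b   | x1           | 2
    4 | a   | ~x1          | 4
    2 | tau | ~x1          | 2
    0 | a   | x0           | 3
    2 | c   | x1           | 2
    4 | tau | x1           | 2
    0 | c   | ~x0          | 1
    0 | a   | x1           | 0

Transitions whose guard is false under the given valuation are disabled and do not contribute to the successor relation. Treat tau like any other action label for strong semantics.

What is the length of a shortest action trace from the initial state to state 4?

Answer: 2

Working:
Breadth-first toward 4:
  depth 0: {0}
  depth 1: {3}
  depth 2: {4}
first hit 4 at d=2 via a·b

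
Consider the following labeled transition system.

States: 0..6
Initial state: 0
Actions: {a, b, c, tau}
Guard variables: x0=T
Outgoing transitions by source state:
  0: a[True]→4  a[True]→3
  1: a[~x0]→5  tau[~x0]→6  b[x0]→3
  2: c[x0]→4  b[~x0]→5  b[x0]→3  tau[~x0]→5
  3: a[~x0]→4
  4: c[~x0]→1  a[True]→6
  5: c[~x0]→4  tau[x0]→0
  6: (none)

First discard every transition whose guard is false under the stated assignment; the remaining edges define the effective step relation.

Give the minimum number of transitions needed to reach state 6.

Answer: 2

Working:
Breadth-first toward 6:
  L0 = {0}
  L1 = {3,4}
  L2 = {6}
first hit 6 at d=2 via a·a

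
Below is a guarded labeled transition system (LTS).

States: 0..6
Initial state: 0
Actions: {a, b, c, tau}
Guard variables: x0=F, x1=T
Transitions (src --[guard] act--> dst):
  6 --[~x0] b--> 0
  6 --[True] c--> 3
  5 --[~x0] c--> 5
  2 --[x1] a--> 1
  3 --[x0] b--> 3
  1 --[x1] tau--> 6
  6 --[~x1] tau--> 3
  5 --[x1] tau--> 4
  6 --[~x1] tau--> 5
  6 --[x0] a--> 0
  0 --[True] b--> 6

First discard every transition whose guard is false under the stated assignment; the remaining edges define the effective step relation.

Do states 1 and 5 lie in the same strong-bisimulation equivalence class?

Compute ~ classes (split until stable):
  round 0: {{0,1,2,3,4,5,6}}
  round 1: {{0},{1},{2},{3,4},{5},{6}}
Fixed point at round 2; 6 class(es).
[1]={1}  [5]={5}

Answer: NOT BISIMILAR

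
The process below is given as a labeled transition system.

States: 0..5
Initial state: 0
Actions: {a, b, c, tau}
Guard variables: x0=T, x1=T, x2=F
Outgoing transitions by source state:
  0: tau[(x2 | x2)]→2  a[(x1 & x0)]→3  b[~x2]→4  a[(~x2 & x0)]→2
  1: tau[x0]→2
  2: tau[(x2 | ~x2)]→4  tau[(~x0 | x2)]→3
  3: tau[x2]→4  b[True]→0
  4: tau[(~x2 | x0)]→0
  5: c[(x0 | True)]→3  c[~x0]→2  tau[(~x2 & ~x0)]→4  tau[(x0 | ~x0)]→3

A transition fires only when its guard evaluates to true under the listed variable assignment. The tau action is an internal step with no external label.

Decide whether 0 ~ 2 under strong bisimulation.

Answer: NOT BISIMILAR

Trace:
Compute ~ classes (split until stable):
  round 0: {{0,1,2,3,4,5}}
  round 1: {{0},{1,2,4},{3},{5}}
  round 2: {{0},{1,2},{3},{4},{5}}
  round 3: {{0},{1},{2},{3},{4},{5}}
stable after 4 split(s): 6 block(s)
0∈{0}, 2∈{2}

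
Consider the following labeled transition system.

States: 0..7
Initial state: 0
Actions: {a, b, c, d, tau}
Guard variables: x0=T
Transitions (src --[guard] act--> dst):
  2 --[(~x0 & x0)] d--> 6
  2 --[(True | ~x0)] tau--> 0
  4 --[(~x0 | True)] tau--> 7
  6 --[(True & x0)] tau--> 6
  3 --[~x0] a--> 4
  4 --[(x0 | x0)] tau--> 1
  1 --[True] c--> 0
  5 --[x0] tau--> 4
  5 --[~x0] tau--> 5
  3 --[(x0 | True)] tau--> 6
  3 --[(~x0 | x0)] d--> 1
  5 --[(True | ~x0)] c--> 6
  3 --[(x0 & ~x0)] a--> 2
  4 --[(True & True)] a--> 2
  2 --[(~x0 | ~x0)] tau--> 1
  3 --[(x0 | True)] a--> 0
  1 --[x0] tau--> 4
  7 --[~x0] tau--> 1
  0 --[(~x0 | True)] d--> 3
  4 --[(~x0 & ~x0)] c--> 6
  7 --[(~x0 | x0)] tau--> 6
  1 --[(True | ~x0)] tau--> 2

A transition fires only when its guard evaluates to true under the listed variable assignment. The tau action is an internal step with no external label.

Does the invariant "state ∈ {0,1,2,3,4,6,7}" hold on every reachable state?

Answer: INVARIANT HOLDS

Trace:
Inv-set: {0,1,2,3,4,6,7}
R = {0,1,2,3,4,6,7}
  0: safe
  1: safe
  2: safe
  3: safe
  4: safe
  6: safe
  7: safe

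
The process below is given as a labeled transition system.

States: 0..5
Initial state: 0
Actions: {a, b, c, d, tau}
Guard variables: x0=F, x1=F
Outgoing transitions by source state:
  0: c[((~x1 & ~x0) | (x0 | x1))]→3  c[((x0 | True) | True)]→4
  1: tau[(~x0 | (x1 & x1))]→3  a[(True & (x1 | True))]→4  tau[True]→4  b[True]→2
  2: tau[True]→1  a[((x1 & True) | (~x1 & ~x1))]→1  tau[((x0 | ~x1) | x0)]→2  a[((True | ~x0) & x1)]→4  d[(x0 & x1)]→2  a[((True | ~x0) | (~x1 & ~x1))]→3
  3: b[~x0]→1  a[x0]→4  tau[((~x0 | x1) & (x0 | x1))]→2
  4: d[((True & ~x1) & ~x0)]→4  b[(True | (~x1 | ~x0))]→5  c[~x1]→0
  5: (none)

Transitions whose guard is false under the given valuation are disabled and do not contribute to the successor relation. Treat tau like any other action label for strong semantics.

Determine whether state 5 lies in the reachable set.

Guard filter leaves 14 enabled edge(s).
L0 = {0}
L1 = {3,4}  now seen {0,3,4}
L2 = {1,5}  now seen {0,1,3,4,5}
L3 = {2}  now seen {0,1,2,3,4,5}
Reach set: {0,1,2,3,4,5}
trace reaching 5: c·b

Answer: REACHABLE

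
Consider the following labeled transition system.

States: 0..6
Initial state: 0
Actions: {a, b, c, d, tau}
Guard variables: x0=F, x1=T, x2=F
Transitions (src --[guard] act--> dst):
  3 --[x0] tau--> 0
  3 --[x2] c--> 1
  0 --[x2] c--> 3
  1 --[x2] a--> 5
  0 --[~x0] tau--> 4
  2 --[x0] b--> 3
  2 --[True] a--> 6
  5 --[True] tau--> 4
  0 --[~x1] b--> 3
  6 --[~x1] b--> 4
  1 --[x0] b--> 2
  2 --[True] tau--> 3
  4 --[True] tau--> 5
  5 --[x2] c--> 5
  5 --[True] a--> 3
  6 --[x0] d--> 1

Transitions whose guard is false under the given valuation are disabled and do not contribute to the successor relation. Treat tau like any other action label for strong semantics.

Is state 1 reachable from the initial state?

Answer: UNREACHABLE

Trace:
6 transition(s) survive guard evaluation.
depth 0: {0}
depth 1: {4}  now seen {0,4}
depth 2: {5}  now seen {0,4,5}
depth 3: {3}  now seen {0,3,4,5}
R = {0,3,4,5}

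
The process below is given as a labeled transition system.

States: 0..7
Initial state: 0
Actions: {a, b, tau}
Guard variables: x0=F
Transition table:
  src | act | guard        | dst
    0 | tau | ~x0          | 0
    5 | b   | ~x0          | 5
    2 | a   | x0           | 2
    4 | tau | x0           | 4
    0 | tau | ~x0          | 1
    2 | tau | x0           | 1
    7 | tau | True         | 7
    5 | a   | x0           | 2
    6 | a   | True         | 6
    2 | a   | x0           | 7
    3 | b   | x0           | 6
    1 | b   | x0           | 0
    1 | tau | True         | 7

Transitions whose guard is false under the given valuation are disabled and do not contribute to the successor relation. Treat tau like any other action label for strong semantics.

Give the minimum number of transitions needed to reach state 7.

Answer: 2

Working:
Breadth-first toward 7:
  L0 = {0}
  L1 = {1}
  L2 = {7}
depth(7)=2, e.g. tau·tau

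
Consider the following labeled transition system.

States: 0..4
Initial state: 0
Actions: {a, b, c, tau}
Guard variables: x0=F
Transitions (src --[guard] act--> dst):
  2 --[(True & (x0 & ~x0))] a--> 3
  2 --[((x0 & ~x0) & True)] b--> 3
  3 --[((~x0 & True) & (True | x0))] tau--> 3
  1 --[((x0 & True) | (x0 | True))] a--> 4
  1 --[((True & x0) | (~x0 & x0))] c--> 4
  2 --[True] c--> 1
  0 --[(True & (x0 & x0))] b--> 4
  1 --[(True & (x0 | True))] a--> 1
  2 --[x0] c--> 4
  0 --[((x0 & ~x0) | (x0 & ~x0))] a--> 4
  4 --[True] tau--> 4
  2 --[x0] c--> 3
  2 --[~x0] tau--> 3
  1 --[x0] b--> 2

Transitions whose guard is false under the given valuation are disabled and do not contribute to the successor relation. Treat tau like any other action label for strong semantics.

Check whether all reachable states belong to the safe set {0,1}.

Answer: INVARIANT HOLDS

Working:
Allowed set {0,1}
Reachable = {0}
  0: ✓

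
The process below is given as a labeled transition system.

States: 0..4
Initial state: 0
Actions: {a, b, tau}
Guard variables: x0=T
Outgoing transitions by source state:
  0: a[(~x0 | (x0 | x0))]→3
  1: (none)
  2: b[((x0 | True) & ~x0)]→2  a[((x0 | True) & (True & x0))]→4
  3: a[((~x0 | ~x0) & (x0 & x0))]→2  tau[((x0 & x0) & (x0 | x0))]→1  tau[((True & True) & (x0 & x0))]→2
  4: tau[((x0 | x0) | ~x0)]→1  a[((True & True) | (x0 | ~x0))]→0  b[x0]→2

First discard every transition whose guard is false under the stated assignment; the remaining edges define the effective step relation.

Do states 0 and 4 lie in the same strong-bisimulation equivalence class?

Compute ~ classes (split until stable):
  π0 = {{0,1,2,3,4}}
  π1 = {{0,2},{1},{3},{4}}
  π2 = {{0},{1},{2},{3},{4}}
5 equivalence class(es) (converged in 3)
[0]={0}  [4]={4}

Answer: NOT BISIMILAR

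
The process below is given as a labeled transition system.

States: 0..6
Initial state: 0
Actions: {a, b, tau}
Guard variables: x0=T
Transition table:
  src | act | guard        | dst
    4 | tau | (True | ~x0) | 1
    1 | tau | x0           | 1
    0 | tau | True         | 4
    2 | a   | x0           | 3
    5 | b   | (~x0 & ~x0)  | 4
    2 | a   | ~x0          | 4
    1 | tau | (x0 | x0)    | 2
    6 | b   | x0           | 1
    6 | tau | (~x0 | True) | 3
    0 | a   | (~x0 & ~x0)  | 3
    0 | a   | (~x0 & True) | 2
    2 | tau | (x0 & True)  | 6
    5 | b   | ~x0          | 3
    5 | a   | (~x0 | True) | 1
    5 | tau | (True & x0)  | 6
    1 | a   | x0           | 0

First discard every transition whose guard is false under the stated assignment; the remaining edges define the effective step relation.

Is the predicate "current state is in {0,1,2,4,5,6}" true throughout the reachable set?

Answer: INVARIANT VIOLATED at state 3

Working:
Inv-set: {0,1,2,4,5,6}
Reach set: {0,1,2,3,4,6}
  0: safe
  1: safe
  2: safe
  3: outside
  4: safe
  6: safe
reach 3 via tau·tau·tau·a — violates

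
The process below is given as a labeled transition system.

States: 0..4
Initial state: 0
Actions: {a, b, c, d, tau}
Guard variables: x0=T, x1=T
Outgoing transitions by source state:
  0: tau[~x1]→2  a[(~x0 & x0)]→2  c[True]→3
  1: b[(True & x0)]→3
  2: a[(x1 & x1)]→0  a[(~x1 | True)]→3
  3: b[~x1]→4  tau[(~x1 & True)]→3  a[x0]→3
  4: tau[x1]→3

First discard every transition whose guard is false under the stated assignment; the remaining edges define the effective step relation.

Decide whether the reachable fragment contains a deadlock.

R = {0,3}
  0: c→3  [1 exit(s)]
  3: a→3  [1 exit(s)]

Answer: DEADLOCK-FREE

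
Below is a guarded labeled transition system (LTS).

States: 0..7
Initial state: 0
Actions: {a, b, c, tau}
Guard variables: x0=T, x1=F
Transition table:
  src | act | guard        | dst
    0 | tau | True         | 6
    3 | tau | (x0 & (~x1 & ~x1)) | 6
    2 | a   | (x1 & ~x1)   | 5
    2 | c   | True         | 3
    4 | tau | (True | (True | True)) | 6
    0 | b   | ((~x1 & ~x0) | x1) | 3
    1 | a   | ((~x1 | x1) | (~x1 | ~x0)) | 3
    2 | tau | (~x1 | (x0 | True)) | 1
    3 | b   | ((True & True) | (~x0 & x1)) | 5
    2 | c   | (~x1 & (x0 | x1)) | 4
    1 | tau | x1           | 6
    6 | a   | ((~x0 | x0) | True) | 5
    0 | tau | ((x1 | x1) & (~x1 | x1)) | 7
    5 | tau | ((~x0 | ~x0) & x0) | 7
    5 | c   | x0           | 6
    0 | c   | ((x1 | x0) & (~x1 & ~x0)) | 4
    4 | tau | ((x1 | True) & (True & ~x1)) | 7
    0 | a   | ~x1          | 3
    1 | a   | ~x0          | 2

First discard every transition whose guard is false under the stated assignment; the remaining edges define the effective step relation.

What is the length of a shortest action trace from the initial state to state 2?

Answer: UNREACHABLE

Trace:
Breadth-first toward 2:
  Layer 0: {0}
  Layer 1: {3,6}
  Layer 2: {5}
2 never appears.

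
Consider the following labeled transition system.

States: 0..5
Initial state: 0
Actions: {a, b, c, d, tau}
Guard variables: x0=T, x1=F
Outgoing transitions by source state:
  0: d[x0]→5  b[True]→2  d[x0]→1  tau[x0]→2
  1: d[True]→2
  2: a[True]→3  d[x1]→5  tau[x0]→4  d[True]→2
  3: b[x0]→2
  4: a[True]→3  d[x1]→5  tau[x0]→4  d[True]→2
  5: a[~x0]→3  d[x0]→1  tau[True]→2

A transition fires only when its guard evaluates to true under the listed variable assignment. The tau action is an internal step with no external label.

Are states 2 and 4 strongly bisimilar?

Refine partition for ~:
  round 0: {{0,1,2,3,4,5}}
  round 1: {{0},{1},{2,4},{3},{5}}
stable after 2 split(s): 5 block(s)
2∈{2,4}, 4∈{2,4}

Answer: BISIMILAR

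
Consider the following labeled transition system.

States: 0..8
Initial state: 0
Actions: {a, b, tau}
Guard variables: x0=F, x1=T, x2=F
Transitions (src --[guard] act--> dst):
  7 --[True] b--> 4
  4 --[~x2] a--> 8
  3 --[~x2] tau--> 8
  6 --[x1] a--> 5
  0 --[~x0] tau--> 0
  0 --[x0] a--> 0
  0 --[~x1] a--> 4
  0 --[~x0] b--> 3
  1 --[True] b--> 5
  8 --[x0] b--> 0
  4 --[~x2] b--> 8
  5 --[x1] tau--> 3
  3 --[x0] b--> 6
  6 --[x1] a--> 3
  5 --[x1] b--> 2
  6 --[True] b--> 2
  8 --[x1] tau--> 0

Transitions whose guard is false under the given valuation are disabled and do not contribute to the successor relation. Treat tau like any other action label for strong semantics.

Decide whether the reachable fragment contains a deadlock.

Reachable = {0,3,8}
  0: b→3  tau→0  [2 out]
  3: tau→8  [1 out]
  8: tau→0  [1 out]

Answer: DEADLOCK-FREE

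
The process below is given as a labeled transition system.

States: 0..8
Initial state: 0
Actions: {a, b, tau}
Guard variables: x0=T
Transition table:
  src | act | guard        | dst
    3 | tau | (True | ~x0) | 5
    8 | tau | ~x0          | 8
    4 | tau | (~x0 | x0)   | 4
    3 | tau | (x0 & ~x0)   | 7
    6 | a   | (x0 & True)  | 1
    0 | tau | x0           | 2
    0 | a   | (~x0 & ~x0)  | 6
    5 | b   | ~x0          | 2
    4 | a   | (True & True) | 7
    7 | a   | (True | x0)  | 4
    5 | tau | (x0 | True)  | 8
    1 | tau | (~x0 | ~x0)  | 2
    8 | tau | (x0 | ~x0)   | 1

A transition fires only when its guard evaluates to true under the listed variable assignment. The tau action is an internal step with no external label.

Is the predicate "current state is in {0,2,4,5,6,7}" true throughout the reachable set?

Answer: INVARIANT HOLDS

Working:
Inv-set: {0,2,4,5,6,7}
Reachable = {0,2}
  0: ✓
  2: ✓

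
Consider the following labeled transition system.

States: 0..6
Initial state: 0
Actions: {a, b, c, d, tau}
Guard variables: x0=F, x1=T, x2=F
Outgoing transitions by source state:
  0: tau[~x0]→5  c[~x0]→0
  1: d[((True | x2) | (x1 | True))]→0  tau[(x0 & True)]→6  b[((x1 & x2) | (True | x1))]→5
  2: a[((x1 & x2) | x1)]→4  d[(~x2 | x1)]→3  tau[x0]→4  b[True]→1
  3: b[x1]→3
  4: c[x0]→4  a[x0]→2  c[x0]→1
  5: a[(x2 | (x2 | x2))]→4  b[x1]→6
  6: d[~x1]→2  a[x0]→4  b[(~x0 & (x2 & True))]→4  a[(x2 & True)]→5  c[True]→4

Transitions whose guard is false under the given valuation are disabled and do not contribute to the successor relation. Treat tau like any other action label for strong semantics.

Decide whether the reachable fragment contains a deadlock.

Answer: DEADLOCK at state 4

Analysis:
Reach set: {0,4,5,6}
  0: c→0  tau→5  [2 exit(s)]
  4: ∅  [STUCK]
  5: b→6  [1 exit(s)]
  6: c→4  [1 exit(s)]
Path to 4: tau·b·c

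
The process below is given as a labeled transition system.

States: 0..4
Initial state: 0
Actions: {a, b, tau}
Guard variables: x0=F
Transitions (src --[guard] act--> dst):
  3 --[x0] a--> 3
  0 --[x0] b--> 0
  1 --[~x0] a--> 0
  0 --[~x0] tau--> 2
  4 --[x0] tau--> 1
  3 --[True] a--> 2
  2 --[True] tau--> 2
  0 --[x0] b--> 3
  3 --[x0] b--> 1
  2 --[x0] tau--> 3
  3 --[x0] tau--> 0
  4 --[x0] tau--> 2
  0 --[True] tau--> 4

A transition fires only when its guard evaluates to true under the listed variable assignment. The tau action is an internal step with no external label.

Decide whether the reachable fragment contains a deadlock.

Answer: DEADLOCK at state 4

Trace:
Reach set: {0,2,4}
  0: tau→2  tau→4  [deg 2]
  2: tau→2  [deg 1]
  4: ∅  [STUCK]
trace reaching 4: tau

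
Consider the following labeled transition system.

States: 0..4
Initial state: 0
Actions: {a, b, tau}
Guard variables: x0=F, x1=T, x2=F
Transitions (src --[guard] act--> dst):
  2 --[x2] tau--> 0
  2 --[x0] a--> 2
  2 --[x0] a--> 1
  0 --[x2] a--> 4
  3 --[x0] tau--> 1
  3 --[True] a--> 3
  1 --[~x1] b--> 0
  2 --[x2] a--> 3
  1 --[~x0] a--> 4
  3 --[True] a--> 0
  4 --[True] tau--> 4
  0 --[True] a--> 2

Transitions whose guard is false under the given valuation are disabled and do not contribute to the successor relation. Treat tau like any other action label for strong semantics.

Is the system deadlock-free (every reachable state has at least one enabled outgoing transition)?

Answer: DEADLOCK at state 2

Trace:
R = {0,2}
  0: a→2  [deg 1]
  2: ∅  [no exit]
witness 2: a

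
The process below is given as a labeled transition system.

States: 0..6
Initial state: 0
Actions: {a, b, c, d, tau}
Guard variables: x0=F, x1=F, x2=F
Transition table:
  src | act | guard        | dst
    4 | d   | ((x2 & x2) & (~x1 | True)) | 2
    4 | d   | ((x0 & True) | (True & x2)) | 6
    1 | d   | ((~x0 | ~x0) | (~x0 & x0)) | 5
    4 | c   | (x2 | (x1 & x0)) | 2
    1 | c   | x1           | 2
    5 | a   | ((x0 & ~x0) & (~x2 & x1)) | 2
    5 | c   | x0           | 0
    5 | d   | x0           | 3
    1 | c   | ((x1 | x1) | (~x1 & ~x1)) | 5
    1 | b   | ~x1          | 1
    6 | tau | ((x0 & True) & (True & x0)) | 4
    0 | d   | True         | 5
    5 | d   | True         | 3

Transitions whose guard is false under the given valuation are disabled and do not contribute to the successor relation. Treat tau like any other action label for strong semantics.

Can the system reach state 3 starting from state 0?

Answer: REACHABLE

Trace:
After dropping false guards: 5 live edges.
depth 0: {0}
depth 1: {5}  now seen {0,5}
depth 2: {3}  now seen {0,3,5}
R = {0,3,5}
witness 3: d·d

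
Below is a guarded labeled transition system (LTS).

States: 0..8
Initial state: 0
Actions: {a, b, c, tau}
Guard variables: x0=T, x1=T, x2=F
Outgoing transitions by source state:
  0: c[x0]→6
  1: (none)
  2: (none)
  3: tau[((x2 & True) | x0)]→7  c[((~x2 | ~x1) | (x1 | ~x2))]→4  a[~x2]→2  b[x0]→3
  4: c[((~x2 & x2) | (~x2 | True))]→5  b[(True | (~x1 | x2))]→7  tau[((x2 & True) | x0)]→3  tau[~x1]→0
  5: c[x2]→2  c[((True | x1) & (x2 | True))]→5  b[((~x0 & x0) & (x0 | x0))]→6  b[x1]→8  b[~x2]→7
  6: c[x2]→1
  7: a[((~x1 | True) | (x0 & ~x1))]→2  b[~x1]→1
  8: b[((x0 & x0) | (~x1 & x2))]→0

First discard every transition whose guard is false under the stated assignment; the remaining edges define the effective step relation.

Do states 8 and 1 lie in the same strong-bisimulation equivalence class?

Answer: NOT BISIMILAR

Analysis:
Compute ~ classes (split until stable):
  P[0] = {{0,1,2,3,4,5,6,7,8}}
  P[1] = {{0},{1,2,6},{3},{4},{5},{7},{8}}
Fixed point at round 2; 7 class(es).
8∈{8}, 1∈{1,2,6}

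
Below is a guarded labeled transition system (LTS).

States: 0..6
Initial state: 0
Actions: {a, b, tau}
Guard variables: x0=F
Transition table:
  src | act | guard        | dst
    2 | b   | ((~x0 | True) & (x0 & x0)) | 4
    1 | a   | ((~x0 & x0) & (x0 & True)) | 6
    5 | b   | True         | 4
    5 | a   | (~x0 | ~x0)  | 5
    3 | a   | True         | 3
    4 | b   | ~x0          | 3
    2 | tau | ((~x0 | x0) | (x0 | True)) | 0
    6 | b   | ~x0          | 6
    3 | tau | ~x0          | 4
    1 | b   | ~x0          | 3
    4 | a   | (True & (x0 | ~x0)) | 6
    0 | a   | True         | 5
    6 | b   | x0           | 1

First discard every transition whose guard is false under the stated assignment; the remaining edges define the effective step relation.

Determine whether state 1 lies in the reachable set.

Answer: UNREACHABLE

Trace:
Guard filter leaves 10 enabled edge(s).
depth 0: {0}
depth 1: {5}  cumulative {0,5}
depth 2: {4}  cumulative {0,4,5}
depth 3: {3,6}  cumulative {0,3,4,5,6}
Reachable = {0,3,4,5,6}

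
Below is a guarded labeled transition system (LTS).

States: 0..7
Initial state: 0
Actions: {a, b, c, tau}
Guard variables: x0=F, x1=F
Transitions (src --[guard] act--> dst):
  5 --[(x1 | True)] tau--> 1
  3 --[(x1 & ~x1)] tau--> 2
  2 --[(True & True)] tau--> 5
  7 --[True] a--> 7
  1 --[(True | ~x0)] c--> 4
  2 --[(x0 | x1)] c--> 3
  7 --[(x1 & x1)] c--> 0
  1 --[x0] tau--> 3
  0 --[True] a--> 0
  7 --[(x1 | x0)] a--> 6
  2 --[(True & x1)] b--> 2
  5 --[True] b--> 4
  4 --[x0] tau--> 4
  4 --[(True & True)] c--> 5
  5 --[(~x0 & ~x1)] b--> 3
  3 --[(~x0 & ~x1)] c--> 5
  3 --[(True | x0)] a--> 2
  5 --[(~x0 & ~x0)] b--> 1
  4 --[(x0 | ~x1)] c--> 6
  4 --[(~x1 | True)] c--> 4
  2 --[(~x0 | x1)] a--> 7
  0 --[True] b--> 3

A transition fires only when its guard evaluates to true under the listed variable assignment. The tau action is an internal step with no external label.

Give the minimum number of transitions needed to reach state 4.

BFS to 4:
  Layer 0: {0}
  Layer 1: {3}
  Layer 2: {2,5}
  Layer 3: {1,4,7}
depth(4)=3, e.g. b·c·b

Answer: 3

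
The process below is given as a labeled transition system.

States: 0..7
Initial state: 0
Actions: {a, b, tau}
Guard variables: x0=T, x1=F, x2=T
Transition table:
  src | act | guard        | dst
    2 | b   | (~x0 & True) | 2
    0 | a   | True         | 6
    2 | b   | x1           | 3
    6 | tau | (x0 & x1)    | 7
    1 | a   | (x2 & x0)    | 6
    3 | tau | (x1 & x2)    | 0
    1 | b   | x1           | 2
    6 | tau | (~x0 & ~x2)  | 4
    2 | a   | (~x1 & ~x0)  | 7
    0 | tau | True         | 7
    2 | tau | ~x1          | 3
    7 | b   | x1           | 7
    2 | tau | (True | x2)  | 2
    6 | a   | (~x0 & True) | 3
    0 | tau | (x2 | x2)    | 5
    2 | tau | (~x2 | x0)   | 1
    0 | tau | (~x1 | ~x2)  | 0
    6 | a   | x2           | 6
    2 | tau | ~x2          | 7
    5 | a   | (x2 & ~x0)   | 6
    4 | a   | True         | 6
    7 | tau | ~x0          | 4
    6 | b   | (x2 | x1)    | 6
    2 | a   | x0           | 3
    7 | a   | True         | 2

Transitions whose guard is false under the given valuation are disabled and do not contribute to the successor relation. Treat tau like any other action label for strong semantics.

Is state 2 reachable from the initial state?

After dropping false guards: 13 live edges.
Layer 0: {0}
Layer 1: {5,6,7}  now seen {0,5,6,7}
Layer 2: {2}  now seen {0,2,5,6,7}
Layer 3: {1,3}  now seen {0,1,2,3,5,6,7}
R = {0,1,2,3,5,6,7}
trace reaching 2: tau·a

Answer: REACHABLE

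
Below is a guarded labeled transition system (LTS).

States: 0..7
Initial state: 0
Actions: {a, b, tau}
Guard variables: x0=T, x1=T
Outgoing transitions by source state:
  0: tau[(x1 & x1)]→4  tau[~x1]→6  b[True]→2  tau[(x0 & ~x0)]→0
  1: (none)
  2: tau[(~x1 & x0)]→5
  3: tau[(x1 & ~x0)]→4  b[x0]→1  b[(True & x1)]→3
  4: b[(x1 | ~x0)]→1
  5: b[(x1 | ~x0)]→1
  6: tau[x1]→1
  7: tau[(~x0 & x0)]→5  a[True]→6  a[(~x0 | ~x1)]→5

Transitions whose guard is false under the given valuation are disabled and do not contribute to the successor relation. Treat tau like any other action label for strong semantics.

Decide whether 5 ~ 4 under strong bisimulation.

Compute ~ classes (split until stable):
  π0 = {{0,1,2,3,4,5,6,7}}
  π1 = {{0},{1,2},{3,4,5},{6},{7}}
  π2 = {{0},{1,2},{3},{4,5},{6},{7}}
Fixed point at round 3; 6 class(es).
5∈{4,5}, 4∈{4,5}

Answer: BISIMILAR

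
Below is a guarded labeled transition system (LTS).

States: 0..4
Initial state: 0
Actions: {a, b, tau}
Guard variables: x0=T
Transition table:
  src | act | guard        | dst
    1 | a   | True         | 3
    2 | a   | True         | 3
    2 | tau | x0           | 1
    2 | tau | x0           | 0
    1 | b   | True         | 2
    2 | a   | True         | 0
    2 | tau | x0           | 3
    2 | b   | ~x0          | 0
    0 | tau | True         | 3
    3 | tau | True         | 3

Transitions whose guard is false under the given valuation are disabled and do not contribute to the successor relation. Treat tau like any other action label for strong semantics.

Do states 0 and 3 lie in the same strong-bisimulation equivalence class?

Answer: BISIMILAR

Working:
Compute ~ classes (split until stable):
  round 0: {{0,1,2,3,4}}
  round 1: {{0,3},{1},{2},{4}}
Fixed point at round 2; 4 class(es).
[0]={0,3}  [3]={0,3}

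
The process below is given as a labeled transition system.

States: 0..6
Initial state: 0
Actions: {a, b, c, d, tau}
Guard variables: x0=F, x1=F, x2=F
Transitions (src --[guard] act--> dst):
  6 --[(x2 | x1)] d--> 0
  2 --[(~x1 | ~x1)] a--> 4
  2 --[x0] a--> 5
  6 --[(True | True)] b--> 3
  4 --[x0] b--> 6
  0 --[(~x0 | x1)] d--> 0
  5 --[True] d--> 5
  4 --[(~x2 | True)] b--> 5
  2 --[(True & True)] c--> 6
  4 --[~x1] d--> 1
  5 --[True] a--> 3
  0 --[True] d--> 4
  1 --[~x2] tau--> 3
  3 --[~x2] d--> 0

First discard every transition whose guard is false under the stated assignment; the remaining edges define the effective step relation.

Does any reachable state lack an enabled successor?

Answer: DEADLOCK-FREE

Trace:
Reach set: {0,1,3,4,5}
  0: d→0  d→4  [2 exit(s)]
  1: tau→3  [1 exit(s)]
  3: d→0  [1 exit(s)]
  4: b→5  d→1  [2 exit(s)]
  5: a→3  d→5  [2 exit(s)]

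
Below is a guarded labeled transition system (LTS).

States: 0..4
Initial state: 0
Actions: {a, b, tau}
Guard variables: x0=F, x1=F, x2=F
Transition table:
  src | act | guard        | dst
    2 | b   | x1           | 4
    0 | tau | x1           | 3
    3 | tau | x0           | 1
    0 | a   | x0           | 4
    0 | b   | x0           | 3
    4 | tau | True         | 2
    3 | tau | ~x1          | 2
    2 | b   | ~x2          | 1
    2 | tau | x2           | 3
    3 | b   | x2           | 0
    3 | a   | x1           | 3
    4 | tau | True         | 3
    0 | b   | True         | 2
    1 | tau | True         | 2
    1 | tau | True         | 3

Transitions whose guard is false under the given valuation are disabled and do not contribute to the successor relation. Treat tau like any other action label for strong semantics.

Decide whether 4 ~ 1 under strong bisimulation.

Compute ~ classes (split until stable):
  P[0] = {{0,1,2,3,4}}
  P[1] = {{0,2},{1,3,4}}
  P[2] = {{0},{1,4},{2},{3}}
4 equivalence class(es) (converged in 3)
4∈{1,4}, 1∈{1,4}

Answer: BISIMILAR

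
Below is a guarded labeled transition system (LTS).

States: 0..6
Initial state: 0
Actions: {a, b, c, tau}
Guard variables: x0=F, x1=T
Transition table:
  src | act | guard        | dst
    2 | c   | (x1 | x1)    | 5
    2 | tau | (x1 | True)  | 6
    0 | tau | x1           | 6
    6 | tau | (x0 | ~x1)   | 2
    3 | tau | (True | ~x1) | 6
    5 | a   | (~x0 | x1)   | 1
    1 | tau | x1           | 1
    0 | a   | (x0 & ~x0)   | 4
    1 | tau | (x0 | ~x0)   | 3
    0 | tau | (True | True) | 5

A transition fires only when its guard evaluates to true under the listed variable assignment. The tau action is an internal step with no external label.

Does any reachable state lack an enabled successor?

Answer: DEADLOCK at state 6

Analysis:
Reach set: {0,1,3,5,6}
  0: tau→5  tau→6  [2 out]
  1: tau→1  tau→3  [2 out]
  3: tau→6  [1 out]
  5: a→1  [1 out]
  6: ∅  [deadlock]
Path to 6: tau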